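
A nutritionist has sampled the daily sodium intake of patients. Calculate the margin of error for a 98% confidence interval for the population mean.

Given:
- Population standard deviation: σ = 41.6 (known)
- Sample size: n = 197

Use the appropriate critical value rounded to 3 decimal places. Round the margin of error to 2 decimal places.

The population standard deviation σ is known, so use the z-interval margin of error formula.

For 98% confidence, z* = 2.326 (from standard normal table)

Margin of error formula for z-interval: E = z* × σ/√n

E = 2.326 × 41.6/√197
  = 2.326 × 2.963877
  = 6.8940

Rounded to 2 decimal places:

6.89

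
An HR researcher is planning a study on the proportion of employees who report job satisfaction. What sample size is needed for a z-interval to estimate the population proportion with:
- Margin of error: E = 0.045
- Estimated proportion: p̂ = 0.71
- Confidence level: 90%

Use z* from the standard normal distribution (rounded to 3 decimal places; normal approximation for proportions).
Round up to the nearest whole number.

Using z* for proportion z-interval (normal approximation).

For 90% confidence, z* = 1.645 (from standard normal table)

Sample size formula for proportion z-interval: n = z*²p̂(1-p̂)/E²

n = 1.645² × 0.71 × 0.29 / 0.045²
  = 2.706025 × 0.2059 / 0.002025
  = 275.1459

Round up to the nearest whole number: n = 276

276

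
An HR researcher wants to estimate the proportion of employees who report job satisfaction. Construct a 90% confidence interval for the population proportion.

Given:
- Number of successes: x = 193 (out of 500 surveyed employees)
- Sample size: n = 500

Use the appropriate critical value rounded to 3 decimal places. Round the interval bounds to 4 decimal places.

Sample proportion: p̂ = 193/500 = 0.386000

Check conditions for normal approximation:
  np̂ = 193 ≥ 10 ✓
  n(1-p̂) = 307 ≥ 10 ✓

The sample is large enough, so use a z-interval (normal approximation) for the proportion.

For 90% confidence, z* = 1.645 (from standard normal table)

Standard error: SE = √(p̂(1-p̂)/n) = √(0.386000×0.614000/500) = 0.02177172

Margin of error: E = z* × SE = 1.645 × 0.02177172 = 0.035814

Z-interval: p̂ ± E = 0.386000 ± 0.035814 = (0.350186, 0.421814)

Rounded to 4 decimal places:

(0.3502, 0.4218)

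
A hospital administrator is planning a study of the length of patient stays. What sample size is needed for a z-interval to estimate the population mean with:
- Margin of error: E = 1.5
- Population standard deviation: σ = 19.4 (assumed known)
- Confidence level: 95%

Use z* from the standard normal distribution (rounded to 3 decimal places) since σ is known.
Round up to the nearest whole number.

Using z* since population σ is known (z-interval formula).

For 95% confidence, z* = 1.96 (from standard normal table)

Sample size formula for z-interval: n = (z*σ/E)²

n = (1.96 × 19.4 / 1.5)²
  = (25.349333)²
  = 642.5887

Round up to the nearest whole number: n = 643

643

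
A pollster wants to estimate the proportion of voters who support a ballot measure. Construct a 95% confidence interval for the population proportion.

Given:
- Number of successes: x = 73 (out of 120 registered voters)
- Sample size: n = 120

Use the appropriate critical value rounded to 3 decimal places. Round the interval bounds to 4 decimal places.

Sample proportion: p̂ = 73/120 = 0.608333

Check conditions for normal approximation:
  np̂ = 73 ≥ 10 ✓
  n(1-p̂) = 47 ≥ 10 ✓

The sample is large enough, so use a z-interval (normal approximation) for the proportion.

For 95% confidence, z* = 1.96 (from standard normal table)

Standard error: SE = √(p̂(1-p̂)/n) = √(0.608333×0.391667/120) = 0.04455931

Margin of error: E = z* × SE = 1.96 × 0.04455931 = 0.087336

Z-interval: p̂ ± E = 0.608333 ± 0.087336 = (0.520997, 0.695670)

Rounded to 4 decimal places:

(0.5210, 0.6957)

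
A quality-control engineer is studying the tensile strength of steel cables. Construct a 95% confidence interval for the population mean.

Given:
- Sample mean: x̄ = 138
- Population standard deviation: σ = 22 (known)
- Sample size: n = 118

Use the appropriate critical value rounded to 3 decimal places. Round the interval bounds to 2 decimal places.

The population standard deviation σ is known, so use a z-interval (standard normal critical value).

For 95% confidence, z* = 1.96 (from standard normal table)

Standard error: SE = σ/√n = 22/√118 = 2.025264

Margin of error: E = z* × SE = 1.96 × 2.025264 = 3.9695

Z-interval: x̄ ± E = 138 ± 3.9695 = (134.0305, 141.9695)

Rounded to 2 decimal places:

(134.03, 141.97)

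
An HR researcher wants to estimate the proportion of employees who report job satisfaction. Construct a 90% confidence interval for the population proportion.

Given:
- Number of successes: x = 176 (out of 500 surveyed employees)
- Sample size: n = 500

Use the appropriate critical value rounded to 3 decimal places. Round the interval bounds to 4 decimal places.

Sample proportion: p̂ = 176/500 = 0.352000

Check conditions for normal approximation:
  np̂ = 176 ≥ 10 ✓
  n(1-p̂) = 324 ≥ 10 ✓

The sample is large enough, so use a z-interval (normal approximation) for the proportion.

For 90% confidence, z* = 1.645 (from standard normal table)

Standard error: SE = √(p̂(1-p̂)/n) = √(0.352000×0.648000/500) = 0.02135865

Margin of error: E = z* × SE = 1.645 × 0.02135865 = 0.035135

Z-interval: p̂ ± E = 0.352000 ± 0.035135 = (0.316865, 0.387135)

Rounded to 4 decimal places:

(0.3169, 0.3871)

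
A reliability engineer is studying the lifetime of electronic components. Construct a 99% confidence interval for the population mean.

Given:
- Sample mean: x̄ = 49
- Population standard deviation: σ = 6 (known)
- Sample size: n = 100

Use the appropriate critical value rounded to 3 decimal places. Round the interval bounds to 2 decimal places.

The population standard deviation σ is known, so use a z-interval (standard normal critical value).

For 99% confidence, z* = 2.576 (from standard normal table)

Standard error: SE = σ/√n = 6/√100 = 0.600000

Margin of error: E = z* × SE = 2.576 × 0.600000 = 1.5456

Z-interval: x̄ ± E = 49 ± 1.5456 = (47.4544, 50.5456)

Rounded to 2 decimal places:

(47.45, 50.55)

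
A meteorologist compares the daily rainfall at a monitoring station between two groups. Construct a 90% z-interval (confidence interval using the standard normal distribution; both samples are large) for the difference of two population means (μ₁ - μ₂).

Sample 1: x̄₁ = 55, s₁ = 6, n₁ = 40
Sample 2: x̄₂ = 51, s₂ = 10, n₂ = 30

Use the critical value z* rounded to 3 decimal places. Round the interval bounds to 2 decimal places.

Both samples are large (n₁ = 40 ≥ 30, n₂ = 30 ≥ 30), so a z-interval for the difference of means applies.

Point estimate: x̄₁ - x̄₂ = 55 - 51 = 4

Standard error: SE = √(s₁²/n₁ + s₂²/n₂)
= √(6²/40 + 10²/30)
= √(0.900000 + 3.333333)
= 2.057507

For 90% confidence, z* = 1.645 (from standard normal table)
Margin of error: E = z* × SE = 1.645 × 2.057507 = 3.3846

Z-interval: (x̄₁ - x̄₂) ± E = 4 ± 3.3846 = (0.6154, 7.3846)

Rounded to 2 decimal places:

(0.62, 7.38)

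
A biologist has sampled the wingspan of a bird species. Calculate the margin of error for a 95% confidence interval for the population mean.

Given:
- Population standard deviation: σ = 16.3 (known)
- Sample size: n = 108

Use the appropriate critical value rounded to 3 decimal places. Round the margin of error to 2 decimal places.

The population standard deviation σ is known, so use the z-interval margin of error formula.

For 95% confidence, z* = 1.96 (from standard normal table)

Margin of error formula for z-interval: E = z* × σ/√n

E = 1.96 × 16.3/√108
  = 1.96 × 1.568468
  = 3.0742

Rounded to 2 decimal places:

3.07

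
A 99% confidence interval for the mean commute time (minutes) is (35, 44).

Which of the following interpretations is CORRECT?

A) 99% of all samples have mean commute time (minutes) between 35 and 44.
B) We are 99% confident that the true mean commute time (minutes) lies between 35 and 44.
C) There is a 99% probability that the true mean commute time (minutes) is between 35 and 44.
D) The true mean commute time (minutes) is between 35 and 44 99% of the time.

A confidence interval represents our confidence in the procedure, not a probability statement about the parameter.

Key concept: If we repeated this sampling process many times and computed a 99% CI each time, about 99% of those intervals would contain the true population parameter.

For this specific interval (35, 44):
- Midpoint (point estimate): 39.5
- Margin of error: 4.5

The correct interpretation is the one stating confidence that the true parameter lies in the interval — option B.

B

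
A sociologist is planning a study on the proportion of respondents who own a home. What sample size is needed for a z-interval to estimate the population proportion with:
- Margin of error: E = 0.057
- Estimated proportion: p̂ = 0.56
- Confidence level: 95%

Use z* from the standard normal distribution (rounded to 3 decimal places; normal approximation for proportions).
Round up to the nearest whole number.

Using z* for proportion z-interval (normal approximation).

For 95% confidence, z* = 1.96 (from standard normal table)

Sample size formula for proportion z-interval: n = z*²p̂(1-p̂)/E²

n = 1.96² × 0.56 × 0.44 / 0.057²
  = 3.8416 × 0.2464 / 0.003249
  = 291.3420

Round up to the nearest whole number: n = 292

292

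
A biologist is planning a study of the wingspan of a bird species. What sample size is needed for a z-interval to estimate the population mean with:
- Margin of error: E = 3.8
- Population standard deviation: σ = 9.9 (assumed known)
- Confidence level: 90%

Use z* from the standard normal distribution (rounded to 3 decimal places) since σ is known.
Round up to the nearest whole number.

Using z* since population σ is known (z-interval formula).

For 90% confidence, z* = 1.645 (from standard normal table)

Sample size formula for z-interval: n = (z*σ/E)²

n = (1.645 × 9.9 / 3.8)²
  = (4.285658)²
  = 18.3669

Round up to the nearest whole number: n = 19

19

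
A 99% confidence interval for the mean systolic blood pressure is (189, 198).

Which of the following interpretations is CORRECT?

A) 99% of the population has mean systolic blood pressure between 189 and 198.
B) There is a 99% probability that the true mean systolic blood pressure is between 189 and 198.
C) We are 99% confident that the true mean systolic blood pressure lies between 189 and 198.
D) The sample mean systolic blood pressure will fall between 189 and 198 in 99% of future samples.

A confidence interval represents our confidence in the procedure, not a probability statement about the parameter.

Key concept: If we repeated this sampling process many times and computed a 99% CI each time, about 99% of those intervals would contain the true population parameter.

For this specific interval (189, 198):
- Midpoint (point estimate): 193.5
- Margin of error: 4.5

The correct interpretation is the one stating confidence that the true parameter lies in the interval — option C.

C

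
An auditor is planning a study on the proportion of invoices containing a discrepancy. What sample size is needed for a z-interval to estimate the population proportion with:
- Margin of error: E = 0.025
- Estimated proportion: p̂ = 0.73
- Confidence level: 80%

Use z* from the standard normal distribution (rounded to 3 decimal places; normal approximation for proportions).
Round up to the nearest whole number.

Using z* for proportion z-interval (normal approximation).

For 80% confidence, z* = 1.282 (from standard normal table)

Sample size formula for proportion z-interval: n = z*²p̂(1-p̂)/E²

n = 1.282² × 0.73 × 0.27 / 0.025²
  = 1.643524 × 0.1971 / 0.000625
  = 518.3017

Round up to the nearest whole number: n = 519

519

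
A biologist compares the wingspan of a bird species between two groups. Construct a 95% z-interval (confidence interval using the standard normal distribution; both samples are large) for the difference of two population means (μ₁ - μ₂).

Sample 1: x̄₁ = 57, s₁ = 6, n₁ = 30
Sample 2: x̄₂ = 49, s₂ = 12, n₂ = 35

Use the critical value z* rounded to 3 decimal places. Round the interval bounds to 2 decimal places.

Both samples are large (n₁ = 30 ≥ 30, n₂ = 35 ≥ 30), so a z-interval for the difference of means applies.

Point estimate: x̄₁ - x̄₂ = 57 - 49 = 8

Standard error: SE = √(s₁²/n₁ + s₂²/n₂)
= √(6²/30 + 12²/35)
= √(1.200000 + 4.114286)
= 2.305273

For 95% confidence, z* = 1.96 (from standard normal table)
Margin of error: E = z* × SE = 1.96 × 2.305273 = 4.5183

Z-interval: (x̄₁ - x̄₂) ± E = 8 ± 4.5183 = (3.4817, 12.5183)

Rounded to 2 decimal places:

(3.48, 12.52)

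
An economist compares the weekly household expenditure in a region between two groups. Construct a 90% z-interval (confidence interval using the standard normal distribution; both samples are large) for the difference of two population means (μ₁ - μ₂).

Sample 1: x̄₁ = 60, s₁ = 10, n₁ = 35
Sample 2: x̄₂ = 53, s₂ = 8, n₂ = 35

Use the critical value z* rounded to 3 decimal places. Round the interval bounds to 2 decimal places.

Both samples are large (n₁ = 35 ≥ 30, n₂ = 35 ≥ 30), so a z-interval for the difference of means applies.

Point estimate: x̄₁ - x̄₂ = 60 - 53 = 7

Standard error: SE = √(s₁²/n₁ + s₂²/n₂)
= √(10²/35 + 8²/35)
= √(2.857143 + 1.828571)
= 2.164651

For 90% confidence, z* = 1.645 (from standard normal table)
Margin of error: E = z* × SE = 1.645 × 2.164651 = 3.5609

Z-interval: (x̄₁ - x̄₂) ± E = 7 ± 3.5609 = (3.4391, 10.5609)

Rounded to 2 decimal places:

(3.44, 10.56)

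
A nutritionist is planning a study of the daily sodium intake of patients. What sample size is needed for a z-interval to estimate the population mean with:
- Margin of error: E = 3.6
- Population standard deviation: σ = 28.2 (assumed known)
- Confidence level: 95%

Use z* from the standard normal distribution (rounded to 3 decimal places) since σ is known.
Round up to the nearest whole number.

Using z* since population σ is known (z-interval formula).

For 95% confidence, z* = 1.96 (from standard normal table)

Sample size formula for z-interval: n = (z*σ/E)²

n = (1.96 × 28.2 / 3.6)²
  = (15.353333)²
  = 235.7248

Round up to the nearest whole number: n = 236

236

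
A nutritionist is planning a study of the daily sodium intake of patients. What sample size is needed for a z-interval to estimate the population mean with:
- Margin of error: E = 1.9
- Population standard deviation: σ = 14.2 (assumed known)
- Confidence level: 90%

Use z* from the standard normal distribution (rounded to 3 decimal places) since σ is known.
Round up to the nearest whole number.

Using z* since population σ is known (z-interval formula).

For 90% confidence, z* = 1.645 (from standard normal table)

Sample size formula for z-interval: n = (z*σ/E)²

n = (1.645 × 14.2 / 1.9)²
  = (12.294211)²
  = 151.1476

Round up to the nearest whole number: n = 152

152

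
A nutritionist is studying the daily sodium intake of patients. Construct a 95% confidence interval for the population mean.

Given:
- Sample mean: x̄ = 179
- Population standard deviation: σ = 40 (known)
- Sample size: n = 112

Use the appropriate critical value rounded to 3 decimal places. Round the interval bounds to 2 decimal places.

The population standard deviation σ is known, so use a z-interval (standard normal critical value).

For 95% confidence, z* = 1.96 (from standard normal table)

Standard error: SE = σ/√n = 40/√112 = 3.779645

Margin of error: E = z* × SE = 1.96 × 3.779645 = 7.4081

Z-interval: x̄ ± E = 179 ± 7.4081 = (171.5919, 186.4081)

Rounded to 2 decimal places:

(171.59, 186.41)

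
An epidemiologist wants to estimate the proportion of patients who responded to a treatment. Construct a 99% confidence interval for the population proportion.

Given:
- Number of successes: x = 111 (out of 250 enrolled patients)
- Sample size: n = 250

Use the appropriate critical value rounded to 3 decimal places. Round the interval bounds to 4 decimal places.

Sample proportion: p̂ = 111/250 = 0.444000

Check conditions for normal approximation:
  np̂ = 111 ≥ 10 ✓
  n(1-p̂) = 139 ≥ 10 ✓

The sample is large enough, so use a z-interval (normal approximation) for the proportion.

For 99% confidence, z* = 2.576 (from standard normal table)

Standard error: SE = √(p̂(1-p̂)/n) = √(0.444000×0.556000/250) = 0.03142381

Margin of error: E = z* × SE = 2.576 × 0.03142381 = 0.080948

Z-interval: p̂ ± E = 0.444000 ± 0.080948 = (0.363052, 0.524948)

Rounded to 4 decimal places:

(0.3631, 0.5249)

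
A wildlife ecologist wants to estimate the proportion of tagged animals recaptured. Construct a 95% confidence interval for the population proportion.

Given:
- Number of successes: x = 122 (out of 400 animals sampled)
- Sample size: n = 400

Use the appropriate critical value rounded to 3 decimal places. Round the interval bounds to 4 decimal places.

Sample proportion: p̂ = 122/400 = 0.305000

Check conditions for normal approximation:
  np̂ = 122 ≥ 10 ✓
  n(1-p̂) = 278 ≥ 10 ✓

The sample is large enough, so use a z-interval (normal approximation) for the proportion.

For 95% confidence, z* = 1.96 (from standard normal table)

Standard error: SE = √(p̂(1-p̂)/n) = √(0.305000×0.695000/400) = 0.02302037

Margin of error: E = z* × SE = 1.96 × 0.02302037 = 0.045120

Z-interval: p̂ ± E = 0.305000 ± 0.045120 = (0.259880, 0.350120)

Rounded to 4 decimal places:

(0.2599, 0.3501)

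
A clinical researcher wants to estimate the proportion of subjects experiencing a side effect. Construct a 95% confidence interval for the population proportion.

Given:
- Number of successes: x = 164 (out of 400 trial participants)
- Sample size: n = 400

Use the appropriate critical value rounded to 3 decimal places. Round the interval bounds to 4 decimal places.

Sample proportion: p̂ = 164/400 = 0.410000

Check conditions for normal approximation:
  np̂ = 164 ≥ 10 ✓
  n(1-p̂) = 236 ≥ 10 ✓

The sample is large enough, so use a z-interval (normal approximation) for the proportion.

For 95% confidence, z* = 1.96 (from standard normal table)

Standard error: SE = √(p̂(1-p̂)/n) = √(0.410000×0.590000/400) = 0.02459167

Margin of error: E = z* × SE = 1.96 × 0.02459167 = 0.048200

Z-interval: p̂ ± E = 0.410000 ± 0.048200 = (0.361800, 0.458200)

Rounded to 4 decimal places:

(0.3618, 0.4582)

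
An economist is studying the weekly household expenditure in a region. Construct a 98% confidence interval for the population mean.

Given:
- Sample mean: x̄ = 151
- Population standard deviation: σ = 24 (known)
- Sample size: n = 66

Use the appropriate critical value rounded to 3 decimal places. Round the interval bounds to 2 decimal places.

The population standard deviation σ is known, so use a z-interval (standard normal critical value).

For 98% confidence, z* = 2.326 (from standard normal table)

Standard error: SE = σ/√n = 24/√66 = 2.954196

Margin of error: E = z* × SE = 2.326 × 2.954196 = 6.8715

Z-interval: x̄ ± E = 151 ± 6.8715 = (144.1285, 157.8715)

Rounded to 2 decimal places:

(144.13, 157.87)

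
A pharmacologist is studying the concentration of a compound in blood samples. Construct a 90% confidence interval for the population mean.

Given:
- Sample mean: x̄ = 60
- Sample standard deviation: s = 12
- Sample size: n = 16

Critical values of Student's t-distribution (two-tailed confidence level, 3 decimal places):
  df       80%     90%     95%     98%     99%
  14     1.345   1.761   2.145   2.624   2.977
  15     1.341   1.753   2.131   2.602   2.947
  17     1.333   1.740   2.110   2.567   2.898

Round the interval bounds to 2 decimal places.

The population standard deviation σ is unknown (only the sample standard deviation s is given), so use a t-interval with df = n - 1 = 16 - 1 = 15.

For 90% confidence with df = 15, t* = 1.753 (from t-table)

Standard error: SE = s/√n = 12/√16 = 3.000000

Margin of error: E = t* × SE = 1.753 × 3.000000 = 5.2590

T-interval: x̄ ± E = 60 ± 5.2590 = (54.7410, 65.2590)

Rounded to 2 decimal places:

(54.74, 65.26)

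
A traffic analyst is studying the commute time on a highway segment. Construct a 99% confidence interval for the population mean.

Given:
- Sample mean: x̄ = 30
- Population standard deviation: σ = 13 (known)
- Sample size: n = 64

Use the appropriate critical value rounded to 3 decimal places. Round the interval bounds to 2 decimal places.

The population standard deviation σ is known, so use a z-interval (standard normal critical value).

For 99% confidence, z* = 2.576 (from standard normal table)

Standard error: SE = σ/√n = 13/√64 = 1.625000

Margin of error: E = z* × SE = 2.576 × 1.625000 = 4.1860

Z-interval: x̄ ± E = 30 ± 4.1860 = (25.8140, 34.1860)

Rounded to 2 decimal places:

(25.81, 34.19)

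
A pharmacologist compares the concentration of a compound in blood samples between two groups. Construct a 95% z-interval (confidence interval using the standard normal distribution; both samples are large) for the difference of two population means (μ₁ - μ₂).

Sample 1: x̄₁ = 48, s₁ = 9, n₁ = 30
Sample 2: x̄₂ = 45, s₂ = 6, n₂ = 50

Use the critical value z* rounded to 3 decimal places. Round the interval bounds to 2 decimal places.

Both samples are large (n₁ = 30 ≥ 30, n₂ = 50 ≥ 30), so a z-interval for the difference of means applies.

Point estimate: x̄₁ - x̄₂ = 48 - 45 = 3

Standard error: SE = √(s₁²/n₁ + s₂²/n₂)
= √(9²/30 + 6²/50)
= √(2.700000 + 0.720000)
= 1.849324

For 95% confidence, z* = 1.96 (from standard normal table)
Margin of error: E = z* × SE = 1.96 × 1.849324 = 3.6247

Z-interval: (x̄₁ - x̄₂) ± E = 3 ± 3.6247 = (-0.6247, 6.6247)

Rounded to 2 decimal places:

(-0.62, 6.62)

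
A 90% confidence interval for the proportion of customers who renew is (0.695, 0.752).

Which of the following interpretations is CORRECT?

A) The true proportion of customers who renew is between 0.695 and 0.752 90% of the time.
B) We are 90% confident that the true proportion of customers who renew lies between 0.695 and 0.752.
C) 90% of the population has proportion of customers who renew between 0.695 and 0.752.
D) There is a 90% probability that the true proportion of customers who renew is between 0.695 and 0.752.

A confidence interval represents our confidence in the procedure, not a probability statement about the parameter.

Key concept: If we repeated this sampling process many times and computed a 90% CI each time, about 90% of those intervals would contain the true population parameter.

For this specific interval (0.695, 0.752):
- Midpoint (point estimate): 0.7235
- Margin of error: 0.0285

The correct interpretation is the one stating confidence that the true parameter lies in the interval — option B.

B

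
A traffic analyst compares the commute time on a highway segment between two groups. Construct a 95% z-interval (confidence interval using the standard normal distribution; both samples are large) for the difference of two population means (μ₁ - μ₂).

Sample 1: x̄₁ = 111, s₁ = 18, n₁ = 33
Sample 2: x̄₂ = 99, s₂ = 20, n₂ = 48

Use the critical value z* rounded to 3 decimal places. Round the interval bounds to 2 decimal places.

Both samples are large (n₁ = 33 ≥ 30, n₂ = 48 ≥ 30), so a z-interval for the difference of means applies.

Point estimate: x̄₁ - x̄₂ = 111 - 99 = 12

Standard error: SE = √(s₁²/n₁ + s₂²/n₂)
= √(18²/33 + 20²/48)
= √(9.818182 + 8.333333)
= 4.260460

For 95% confidence, z* = 1.96 (from standard normal table)
Margin of error: E = z* × SE = 1.96 × 4.260460 = 8.3505

Z-interval: (x̄₁ - x̄₂) ± E = 12 ± 8.3505 = (3.6495, 20.3505)

Rounded to 2 decimal places:

(3.65, 20.35)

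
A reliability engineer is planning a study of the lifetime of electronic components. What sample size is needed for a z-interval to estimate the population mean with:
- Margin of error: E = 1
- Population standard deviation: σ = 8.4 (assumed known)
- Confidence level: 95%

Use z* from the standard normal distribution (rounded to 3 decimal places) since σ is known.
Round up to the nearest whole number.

Using z* since population σ is known (z-interval formula).

For 95% confidence, z* = 1.96 (from standard normal table)

Sample size formula for z-interval: n = (z*σ/E)²

n = (1.96 × 8.4 / 1)²
  = (16.464000)²
  = 271.0633

Round up to the nearest whole number: n = 272

272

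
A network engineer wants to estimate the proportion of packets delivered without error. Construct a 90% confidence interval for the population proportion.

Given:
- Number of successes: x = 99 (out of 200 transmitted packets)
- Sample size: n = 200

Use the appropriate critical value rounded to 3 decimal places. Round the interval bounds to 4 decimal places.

Sample proportion: p̂ = 99/200 = 0.495000

Check conditions for normal approximation:
  np̂ = 99 ≥ 10 ✓
  n(1-p̂) = 101 ≥ 10 ✓

The sample is large enough, so use a z-interval (normal approximation) for the proportion.

For 90% confidence, z* = 1.645 (from standard normal table)

Standard error: SE = √(p̂(1-p̂)/n) = √(0.495000×0.505000/200) = 0.03535357

Margin of error: E = z* × SE = 1.645 × 0.03535357 = 0.058157

Z-interval: p̂ ± E = 0.495000 ± 0.058157 = (0.436843, 0.553157)

Rounded to 4 decimal places:

(0.4368, 0.5532)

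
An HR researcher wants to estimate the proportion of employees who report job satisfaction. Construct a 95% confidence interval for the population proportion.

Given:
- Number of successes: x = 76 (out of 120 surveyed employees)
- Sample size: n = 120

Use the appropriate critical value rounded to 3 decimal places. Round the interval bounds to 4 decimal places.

Sample proportion: p̂ = 76/120 = 0.633333

Check conditions for normal approximation:
  np̂ = 76 ≥ 10 ✓
  n(1-p̂) = 44 ≥ 10 ✓

The sample is large enough, so use a z-interval (normal approximation) for the proportion.

For 95% confidence, z* = 1.96 (from standard normal table)

Standard error: SE = √(p̂(1-p̂)/n) = √(0.633333×0.366667/120) = 0.04399074

Margin of error: E = z* × SE = 1.96 × 0.04399074 = 0.086222

Z-interval: p̂ ± E = 0.633333 ± 0.086222 = (0.547111, 0.719555)

Rounded to 4 decimal places:

(0.5471, 0.7196)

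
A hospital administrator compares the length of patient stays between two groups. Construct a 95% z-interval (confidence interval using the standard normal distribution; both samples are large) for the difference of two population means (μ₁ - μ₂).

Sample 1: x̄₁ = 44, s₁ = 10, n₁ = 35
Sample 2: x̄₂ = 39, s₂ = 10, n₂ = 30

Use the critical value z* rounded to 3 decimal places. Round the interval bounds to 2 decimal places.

Both samples are large (n₁ = 35 ≥ 30, n₂ = 30 ≥ 30), so a z-interval for the difference of means applies.

Point estimate: x̄₁ - x̄₂ = 44 - 39 = 5

Standard error: SE = √(s₁²/n₁ + s₂²/n₂)
= √(10²/35 + 10²/30)
= √(2.857143 + 3.333333)
= 2.488067

For 95% confidence, z* = 1.96 (from standard normal table)
Margin of error: E = z* × SE = 1.96 × 2.488067 = 4.8766

Z-interval: (x̄₁ - x̄₂) ± E = 5 ± 4.8766 = (0.1234, 9.8766)

Rounded to 2 decimal places:

(0.12, 9.88)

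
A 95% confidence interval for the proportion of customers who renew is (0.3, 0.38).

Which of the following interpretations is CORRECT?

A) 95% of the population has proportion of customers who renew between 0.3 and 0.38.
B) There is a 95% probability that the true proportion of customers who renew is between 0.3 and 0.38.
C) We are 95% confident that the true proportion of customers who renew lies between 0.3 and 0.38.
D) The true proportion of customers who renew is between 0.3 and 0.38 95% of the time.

A confidence interval represents our confidence in the procedure, not a probability statement about the parameter.

Key concept: If we repeated this sampling process many times and computed a 95% CI each time, about 95% of those intervals would contain the true population parameter.

For this specific interval (0.3, 0.38):
- Midpoint (point estimate): 0.34
- Margin of error: 0.04

The correct interpretation is the one stating confidence that the true parameter lies in the interval — option C.

C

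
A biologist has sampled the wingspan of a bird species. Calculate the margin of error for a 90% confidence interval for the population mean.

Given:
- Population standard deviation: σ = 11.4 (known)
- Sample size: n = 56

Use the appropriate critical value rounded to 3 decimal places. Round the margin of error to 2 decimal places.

The population standard deviation σ is known, so use the z-interval margin of error formula.

For 90% confidence, z* = 1.645 (from standard normal table)

Margin of error formula for z-interval: E = z* × σ/√n

E = 1.645 × 11.4/√56
  = 1.645 × 1.523389
  = 2.5060

Rounded to 2 decimal places:

2.51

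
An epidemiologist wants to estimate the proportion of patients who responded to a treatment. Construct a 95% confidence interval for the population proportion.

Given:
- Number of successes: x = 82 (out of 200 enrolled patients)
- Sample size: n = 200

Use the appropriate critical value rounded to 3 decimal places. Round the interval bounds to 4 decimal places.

Sample proportion: p̂ = 82/200 = 0.410000

Check conditions for normal approximation:
  np̂ = 82 ≥ 10 ✓
  n(1-p̂) = 118 ≥ 10 ✓

The sample is large enough, so use a z-interval (normal approximation) for the proportion.

For 95% confidence, z* = 1.96 (from standard normal table)

Standard error: SE = √(p̂(1-p̂)/n) = √(0.410000×0.590000/200) = 0.03477787

Margin of error: E = z* × SE = 1.96 × 0.03477787 = 0.068165

Z-interval: p̂ ± E = 0.410000 ± 0.068165 = (0.341835, 0.478165)

Rounded to 4 decimal places:

(0.3418, 0.4782)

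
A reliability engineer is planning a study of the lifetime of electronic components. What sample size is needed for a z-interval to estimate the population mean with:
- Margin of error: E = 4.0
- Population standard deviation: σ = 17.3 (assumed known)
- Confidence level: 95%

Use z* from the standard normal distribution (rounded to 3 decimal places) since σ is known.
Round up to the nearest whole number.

Using z* since population σ is known (z-interval formula).

For 95% confidence, z* = 1.96 (from standard normal table)

Sample size formula for z-interval: n = (z*σ/E)²

n = (1.96 × 17.3 / 4.0)²
  = (8.477000)²
  = 71.8595

Round up to the nearest whole number: n = 72

72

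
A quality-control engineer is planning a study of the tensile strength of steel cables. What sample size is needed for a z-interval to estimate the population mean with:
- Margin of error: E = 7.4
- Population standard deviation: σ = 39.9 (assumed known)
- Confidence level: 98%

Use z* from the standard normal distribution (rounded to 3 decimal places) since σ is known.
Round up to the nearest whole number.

Using z* since population σ is known (z-interval formula).

For 98% confidence, z* = 2.326 (from standard normal table)

Sample size formula for z-interval: n = (z*σ/E)²

n = (2.326 × 39.9 / 7.4)²
  = (12.541541)²
  = 157.2902

Round up to the nearest whole number: n = 158

158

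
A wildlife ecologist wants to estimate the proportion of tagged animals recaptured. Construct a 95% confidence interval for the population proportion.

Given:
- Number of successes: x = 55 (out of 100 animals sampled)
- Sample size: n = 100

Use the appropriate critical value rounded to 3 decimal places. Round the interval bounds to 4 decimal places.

Sample proportion: p̂ = 55/100 = 0.550000

Check conditions for normal approximation:
  np̂ = 55 ≥ 10 ✓
  n(1-p̂) = 45 ≥ 10 ✓

The sample is large enough, so use a z-interval (normal approximation) for the proportion.

For 95% confidence, z* = 1.96 (from standard normal table)

Standard error: SE = √(p̂(1-p̂)/n) = √(0.550000×0.450000/100) = 0.04974937

Margin of error: E = z* × SE = 1.96 × 0.04974937 = 0.097509

Z-interval: p̂ ± E = 0.550000 ± 0.097509 = (0.452491, 0.647509)

Rounded to 4 decimal places:

(0.4525, 0.6475)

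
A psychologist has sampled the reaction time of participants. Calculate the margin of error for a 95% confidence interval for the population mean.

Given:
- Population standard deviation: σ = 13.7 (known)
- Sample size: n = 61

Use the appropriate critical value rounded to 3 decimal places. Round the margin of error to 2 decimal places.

The population standard deviation σ is known, so use the z-interval margin of error formula.

For 95% confidence, z* = 1.96 (from standard normal table)

Margin of error formula for z-interval: E = z* × σ/√n

E = 1.96 × 13.7/√61
  = 1.96 × 1.754105
  = 3.4380

Rounded to 2 decimal places:

3.44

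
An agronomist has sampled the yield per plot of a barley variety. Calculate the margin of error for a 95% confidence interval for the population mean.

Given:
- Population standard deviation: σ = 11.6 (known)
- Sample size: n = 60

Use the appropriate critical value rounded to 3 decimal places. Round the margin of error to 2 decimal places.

The population standard deviation σ is known, so use the z-interval margin of error formula.

For 95% confidence, z* = 1.96 (from standard normal table)

Margin of error formula for z-interval: E = z* × σ/√n

E = 1.96 × 11.6/√60
  = 1.96 × 1.497554
  = 2.9352

Rounded to 2 decimal places:

2.94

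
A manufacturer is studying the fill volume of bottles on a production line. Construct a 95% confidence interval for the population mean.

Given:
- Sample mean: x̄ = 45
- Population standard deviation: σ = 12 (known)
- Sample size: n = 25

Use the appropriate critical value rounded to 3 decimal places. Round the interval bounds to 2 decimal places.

The population standard deviation σ is known, so use a z-interval (standard normal critical value).

For 95% confidence, z* = 1.96 (from standard normal table)

Standard error: SE = σ/√n = 12/√25 = 2.400000

Margin of error: E = z* × SE = 1.96 × 2.400000 = 4.7040

Z-interval: x̄ ± E = 45 ± 4.7040 = (40.2960, 49.7040)

Rounded to 2 decimal places:

(40.30, 49.70)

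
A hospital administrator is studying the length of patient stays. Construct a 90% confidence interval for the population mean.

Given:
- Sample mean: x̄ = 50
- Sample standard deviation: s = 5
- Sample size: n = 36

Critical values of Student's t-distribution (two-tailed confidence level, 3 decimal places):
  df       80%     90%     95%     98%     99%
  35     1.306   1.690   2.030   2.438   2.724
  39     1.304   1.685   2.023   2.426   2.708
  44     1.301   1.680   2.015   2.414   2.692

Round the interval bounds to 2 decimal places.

The population standard deviation σ is unknown (only the sample standard deviation s is given), so use a t-interval with df = n - 1 = 36 - 1 = 35.

For 90% confidence with df = 35, t* = 1.690 (from t-table)

Standard error: SE = s/√n = 5/√36 = 0.833333

Margin of error: E = t* × SE = 1.690 × 0.833333 = 1.4083

T-interval: x̄ ± E = 50 ± 1.4083 = (48.5917, 51.4083)

Rounded to 2 decimal places:

(48.59, 51.41)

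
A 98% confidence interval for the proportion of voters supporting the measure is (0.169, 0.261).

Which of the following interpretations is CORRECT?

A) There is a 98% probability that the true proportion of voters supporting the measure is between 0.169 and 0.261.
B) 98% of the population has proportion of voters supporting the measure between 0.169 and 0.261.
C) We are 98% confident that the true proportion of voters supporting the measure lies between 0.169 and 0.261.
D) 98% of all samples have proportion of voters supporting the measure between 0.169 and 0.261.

A confidence interval represents our confidence in the procedure, not a probability statement about the parameter.

Key concept: If we repeated this sampling process many times and computed a 98% CI each time, about 98% of those intervals would contain the true population parameter.

For this specific interval (0.169, 0.261):
- Midpoint (point estimate): 0.215
- Margin of error: 0.046

The correct interpretation is the one stating confidence that the true parameter lies in the interval — option C.

C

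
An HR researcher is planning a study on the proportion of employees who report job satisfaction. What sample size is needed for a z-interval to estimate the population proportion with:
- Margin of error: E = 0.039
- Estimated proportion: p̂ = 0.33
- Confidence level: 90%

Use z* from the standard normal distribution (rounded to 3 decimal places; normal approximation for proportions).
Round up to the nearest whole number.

Using z* for proportion z-interval (normal approximation).

For 90% confidence, z* = 1.645 (from standard normal table)

Sample size formula for proportion z-interval: n = z*²p̂(1-p̂)/E²

n = 1.645² × 0.33 × 0.67 / 0.039²
  = 2.706025 × 0.2211 / 0.001521
  = 393.3610

Round up to the nearest whole number: n = 394

394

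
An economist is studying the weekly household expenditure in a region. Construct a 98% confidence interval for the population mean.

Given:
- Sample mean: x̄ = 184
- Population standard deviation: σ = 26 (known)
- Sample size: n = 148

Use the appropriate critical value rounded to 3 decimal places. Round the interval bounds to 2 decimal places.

The population standard deviation σ is known, so use a z-interval (standard normal critical value).

For 98% confidence, z* = 2.326 (from standard normal table)

Standard error: SE = σ/√n = 26/√148 = 2.137187

Margin of error: E = z* × SE = 2.326 × 2.137187 = 4.9711

Z-interval: x̄ ± E = 184 ± 4.9711 = (179.0289, 188.9711)

Rounded to 2 decimal places:

(179.03, 188.97)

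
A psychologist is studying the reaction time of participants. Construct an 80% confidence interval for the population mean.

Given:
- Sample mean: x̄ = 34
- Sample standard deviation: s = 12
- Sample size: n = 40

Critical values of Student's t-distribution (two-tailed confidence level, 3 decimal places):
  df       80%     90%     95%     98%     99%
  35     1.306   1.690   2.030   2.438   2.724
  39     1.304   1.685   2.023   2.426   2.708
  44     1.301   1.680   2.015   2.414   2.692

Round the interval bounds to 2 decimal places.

The population standard deviation σ is unknown (only the sample standard deviation s is given), so use a t-interval with df = n - 1 = 40 - 1 = 39.

For 80% confidence with df = 39, t* = 1.304 (from t-table)

Standard error: SE = s/√n = 12/√40 = 1.897367

Margin of error: E = t* × SE = 1.304 × 1.897367 = 2.4742

T-interval: x̄ ± E = 34 ± 2.4742 = (31.5258, 36.4742)

Rounded to 2 decimal places:

(31.53, 36.47)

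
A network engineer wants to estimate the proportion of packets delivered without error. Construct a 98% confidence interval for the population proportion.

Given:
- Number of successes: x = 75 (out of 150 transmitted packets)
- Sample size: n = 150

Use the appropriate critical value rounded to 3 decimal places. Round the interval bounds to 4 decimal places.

Sample proportion: p̂ = 75/150 = 0.500000

Check conditions for normal approximation:
  np̂ = 75 ≥ 10 ✓
  n(1-p̂) = 75 ≥ 10 ✓

The sample is large enough, so use a z-interval (normal approximation) for the proportion.

For 98% confidence, z* = 2.326 (from standard normal table)

Standard error: SE = √(p̂(1-p̂)/n) = √(0.500000×0.500000/150) = 0.04082483

Margin of error: E = z* × SE = 2.326 × 0.04082483 = 0.094959

Z-interval: p̂ ± E = 0.500000 ± 0.094959 = (0.405041, 0.594959)

Rounded to 4 decimal places:

(0.4050, 0.5950)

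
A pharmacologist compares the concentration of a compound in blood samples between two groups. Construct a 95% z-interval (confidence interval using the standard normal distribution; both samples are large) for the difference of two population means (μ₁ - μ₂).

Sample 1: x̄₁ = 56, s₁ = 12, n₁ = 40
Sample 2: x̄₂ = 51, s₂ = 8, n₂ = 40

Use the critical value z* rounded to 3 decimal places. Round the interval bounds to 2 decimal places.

Both samples are large (n₁ = 40 ≥ 30, n₂ = 40 ≥ 30), so a z-interval for the difference of means applies.

Point estimate: x̄₁ - x̄₂ = 56 - 51 = 5

Standard error: SE = √(s₁²/n₁ + s₂²/n₂)
= √(12²/40 + 8²/40)
= √(3.600000 + 1.600000)
= 2.280351

For 95% confidence, z* = 1.96 (from standard normal table)
Margin of error: E = z* × SE = 1.96 × 2.280351 = 4.4695

Z-interval: (x̄₁ - x̄₂) ± E = 5 ± 4.4695 = (0.5305, 9.4695)

Rounded to 2 decimal places:

(0.53, 9.47)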